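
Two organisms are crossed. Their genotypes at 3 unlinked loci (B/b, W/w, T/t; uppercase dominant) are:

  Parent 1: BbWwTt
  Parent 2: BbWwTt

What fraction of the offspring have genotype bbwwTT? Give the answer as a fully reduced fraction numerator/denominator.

BbWwTt gametes: BWT×1, BWt×1, BwT×1, Bwt×1, bWT×1, bWt×1, bwT×1, bwt×1
BbWwTt gametes: BWT×1, BWt×1, BwT×1, Bwt×1, bWT×1, bWt×1, bwT×1, bwt×1
BbWwTt×BbWwTt grid (8·8=64): BBWWTT=1 BBWWTt=2 BBWWtt=1 BBWwTT=2 BBWwTt=4 BBWwtt=2 BBwwTT=1 BBwwTt=2 BBwwtt=1 BbWWTT=2 BbWWTt=4 BbWWtt=2 BbWwTT=4 BbWwTt=8 BbWwtt=4 BbwwTT=2 BbwwTt=4 Bbwwtt=2 bbWWTT=1 bbWWTt=2 bbWWtt=1 bbWwTT=2 bbWwTt=4 bbWwtt=2 bbwwTT=1 bbwwTt=2 bbwwtt=1
bbwwTT hits 1/64; gcd=1; 1÷1/64÷1 = 1/64

P(bbwwTT) = 1/64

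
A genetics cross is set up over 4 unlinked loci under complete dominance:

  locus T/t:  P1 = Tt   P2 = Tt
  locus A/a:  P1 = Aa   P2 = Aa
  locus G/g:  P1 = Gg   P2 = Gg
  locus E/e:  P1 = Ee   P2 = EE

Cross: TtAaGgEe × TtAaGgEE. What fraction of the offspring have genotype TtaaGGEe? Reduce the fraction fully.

TtAaGgEe gametes: TAGE×1, TAGe×1, TAgE×1, TAge×1, TaGE×1, TaGe×1, TagE×1, Tage×1, tAGE×1, tAGe×1, tAgE×1, tAge×1, taGE×1, taGe×1, tagE×1, tage×1
TtAaGgEE gametes: TAGE×2, TAgE×2, TaGE×2, TagE×2, tAGE×2, tAgE×2, taGE×2, tagE×2
TtAaGgEe×TtAaGgEE grid (16·16=256): TTAAGGEE=2 TTAAGGEe=2 TTAAGgEE=4 TTAAGgEe=4 TTAAggEE=2 TTAAggEe=2 TTAaGGEE=4 TTAaGGEe=4 TTAaGgEE=8 TTAaGgEe=8 TTAaggEE=4 TTAaggEe=4 TTaaGGEE=2 TTaaGGEe=2 TTaaGgEE=4 TTaaGgEe=4 TTaaggEE=2 TTaaggEe=2 TtAAGGEE=4 TtAAGGEe=4 TtAAGgEE=8 TtAAGgEe=8 TtAAggEE=4 TtAAggEe=4 TtAaGGEE=8 TtAaGGEe=8 TtAaGgEE=16 TtAaGgEe=16 TtAaggEE=8 TtAaggEe=8 TtaaGGEE=4 TtaaGGEe=4 TtaaGgEE=8 TtaaGgEe=8 TtaaggEE=4 TtaaggEe=4 ttAAGGEE=2 ttAAGGEe=2 ttAAGgEE=4 ttAAGgEe=4 ttAAggEE=2 ttAAggEe=2 ttAaGGEE=4 ttAaGGEe=4 ttAaGgEE=8 ttAaGgEe=8 ttAaggEE=4 ttAaggEe=4 ttaaGGEE=2 ttaaGGEe=2 ttaaGgEE=4 ttaaGgEe=4 ttaaggEE=2 ttaaggEe=2
TtaaGGEe hits 4/256; gcd=4; 4÷4/256÷4 = 1/64

P(TtaaGGEe) = 1/64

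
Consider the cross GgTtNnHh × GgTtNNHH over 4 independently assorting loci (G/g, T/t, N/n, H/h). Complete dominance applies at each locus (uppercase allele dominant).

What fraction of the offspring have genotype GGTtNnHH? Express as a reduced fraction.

P(GGTtNnHH) = 1/32

GgTtNnHh gametes: GTNH×1, GTNh×1, GTnH×1, GTnh×1, GtNH×1, GtNh×1, GtnH×1, Gtnh×1, gTNH×1, gTNh×1, gTnH×1, gTnh×1, gtNH×1, gtNh×1, gtnH×1, gtnh×1
GgTtNNHH gametes: GTNH×4, GtNH×4, gTNH×4, gtNH×4
GgTtNnHh×GgTtNNHH grid (16·16=256): GGTTNNHH=4 GGTTNNHh=4 GGTTNnHH=4 GGTTNnHh=4 GGTtNNHH=8 GGTtNNHh=8 GGTtNnHH=8 GGTtNnHh=8 GGttNNHH=4 GGttNNHh=4 GGttNnHH=4 GGttNnHh=4 GgTTNNHH=8 GgTTNNHh=8 GgTTNnHH=8 GgTTNnHh=8 GgTtNNHH=16 GgTtNNHh=16 GgTtNnHH=16 GgTtNnHh=16 GgttNNHH=8 GgttNNHh=8 GgttNnHH=8 GgttNnHh=8 ggTTNNHH=4 ggTTNNHh=4 ggTTNnHH=4 ggTTNnHh=4 ggTtNNHH=8 ggTtNNHh=8 ggTtNnHH=8 ggTtNnHh=8 ggttNNHH=4 ggttNNHh=4 ggttNnHH=4 ggttNnHh=4
GGTtNnHH hits 8/256; gcd=8; 8÷8/256÷8 = 1/32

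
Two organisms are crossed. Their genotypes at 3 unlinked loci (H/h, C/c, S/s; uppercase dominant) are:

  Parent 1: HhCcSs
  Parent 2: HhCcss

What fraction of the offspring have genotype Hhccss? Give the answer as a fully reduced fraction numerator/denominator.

P(Hhccss) = 1/16

HhCcSs gametes: HCS×1, HCs×1, HcS×1, Hcs×1, hCS×1, hCs×1, hcS×1, hcs×1
HhCcss gametes: HCs×2, Hcs×2, hCs×2, hcs×2
HhCcSs×HhCcss grid (8·8=64): HHCCSs=2 HHCCss=2 HHCcSs=4 HHCcss=4 HHccSs=2 HHccss=2 HhCCSs=4 HhCCss=4 HhCcSs=8 HhCcss=8 HhccSs=4 Hhccss=4 hhCCSs=2 hhCCss=2 hhCcSs=4 hhCcss=4 hhccSs=2 hhccss=2
Hhccss hits 4/64; gcd=4; 4÷4/64÷4 = 1/16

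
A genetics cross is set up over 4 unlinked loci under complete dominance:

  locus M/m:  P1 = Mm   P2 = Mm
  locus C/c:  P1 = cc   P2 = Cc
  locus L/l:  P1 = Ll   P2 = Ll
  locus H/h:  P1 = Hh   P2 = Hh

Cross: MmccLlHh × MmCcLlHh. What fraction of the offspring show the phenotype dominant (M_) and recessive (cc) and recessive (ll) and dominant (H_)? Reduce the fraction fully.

P(M_ cc ll H_) = 9/128

MmccLlHh gametes: McLH×2, McLh×2, MclH×2, Mclh×2, mcLH×2, mcLh×2, mclH×2, mclh×2
MmCcLlHh gametes: MCLH×1, MCLh×1, MClH×1, MClh×1, McLH×1, McLh×1, MclH×1, Mclh×1, mCLH×1, mCLh×1, mClH×1, mClh×1, mcLH×1, mcLh×1, mclH×1, mclh×1
MmccLlHh×MmCcLlHh grid (16·16=256): MMCcLLHH=2 MMCcLLHh=4 MMCcLLhh=2 MMCcLlHH=4 MMCcLlHh=8 MMCcLlhh=4 MMCcllHH=2 MMCcllHh=4 MMCcllhh=2 MMccLLHH=2 MMccLLHh=4 MMccLLhh=2 MMccLlHH=4 MMccLlHh=8 MMccLlhh=4 MMccllHH=2 MMccllHh=4 MMccllhh=2 MmCcLLHH=4 MmCcLLHh=8 MmCcLLhh=4 MmCcLlHH=8 MmCcLlHh=16 MmCcLlhh=8 MmCcllHH=4 MmCcllHh=8 MmCcllhh=4 MmccLLHH=4 MmccLLHh=8 MmccLLhh=4 MmccLlHH=8 MmccLlHh=16 MmccLlhh=8 MmccllHH=4 MmccllHh=8 Mmccllhh=4 mmCcLLHH=2 mmCcLLHh=4 mmCcLLhh=2 mmCcLlHH=4 mmCcLlHh=8 mmCcLlhh=4 mmCcllHH=2 mmCcllHh=4 mmCcllhh=2 mmccLLHH=2 mmccLLHh=4 mmccLLhh=2 mmccLlHH=4 mmccLlHh=8 mmccLlhh=4 mmccllHH=2 mmccllHh=4 mmccllhh=2
M_ cc ll H_ hits 18/256; gcd=2; 18÷2/256÷2 = 9/128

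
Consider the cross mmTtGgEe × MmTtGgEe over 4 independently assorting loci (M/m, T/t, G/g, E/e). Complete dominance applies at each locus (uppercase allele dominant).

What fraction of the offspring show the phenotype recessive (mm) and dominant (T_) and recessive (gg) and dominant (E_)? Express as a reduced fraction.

mmTtGgEe gametes: mTGE×2, mTGe×2, mTgE×2, mTge×2, mtGE×2, mtGe×2, mtgE×2, mtge×2
MmTtGgEe gametes: MTGE×1, MTGe×1, MTgE×1, MTge×1, MtGE×1, MtGe×1, MtgE×1, Mtge×1, mTGE×1, mTGe×1, mTgE×1, mTge×1, mtGE×1, mtGe×1, mtgE×1, mtge×1
mmTtGgEe×MmTtGgEe grid (16·16=256): MmTTGGEE=2 MmTTGGEe=4 MmTTGGee=2 MmTTGgEE=4 MmTTGgEe=8 MmTTGgee=4 MmTTggEE=2 MmTTggEe=4 MmTTggee=2 MmTtGGEE=4 MmTtGGEe=8 MmTtGGee=4 MmTtGgEE=8 MmTtGgEe=16 MmTtGgee=8 MmTtggEE=4 MmTtggEe=8 MmTtggee=4 MmttGGEE=2 MmttGGEe=4 MmttGGee=2 MmttGgEE=4 MmttGgEe=8 MmttGgee=4 MmttggEE=2 MmttggEe=4 Mmttggee=2 mmTTGGEE=2 mmTTGGEe=4 mmTTGGee=2 mmTTGgEE=4 mmTTGgEe=8 mmTTGgee=4 mmTTggEE=2 mmTTggEe=4 mmTTggee=2 mmTtGGEE=4 mmTtGGEe=8 mmTtGGee=4 mmTtGgEE=8 mmTtGgEe=16 mmTtGgee=8 mmTtggEE=4 mmTtggEe=8 mmTtggee=4 mmttGGEE=2 mmttGGEe=4 mmttGGee=2 mmttGgEE=4 mmttGgEe=8 mmttGgee=4 mmttggEE=2 mmttggEe=4 mmttggee=2
mm T_ gg E_ hits 18/256; gcd=2; 18÷2/256÷2 = 9/128

P(mm T_ gg E_) = 9/128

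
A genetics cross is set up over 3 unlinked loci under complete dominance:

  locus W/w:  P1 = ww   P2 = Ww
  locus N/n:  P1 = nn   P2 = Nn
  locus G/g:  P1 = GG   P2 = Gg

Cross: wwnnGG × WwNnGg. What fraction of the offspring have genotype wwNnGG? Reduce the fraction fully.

P(wwNnGG) = 1/8

wwnnGG gametes: wnG×8
WwNnGg gametes: WNG×1, WNg×1, WnG×1, Wng×1, wNG×1, wNg×1, wnG×1, wng×1
wwnnGG×WwNnGg grid (8·8=64): WwNnGG=8 WwNnGg=8 WwnnGG=8 WwnnGg=8 wwNnGG=8 wwNnGg=8 wwnnGG=8 wwnnGg=8
wwNnGG hits 8/64; gcd=8; 8÷8/64÷8 = 1/8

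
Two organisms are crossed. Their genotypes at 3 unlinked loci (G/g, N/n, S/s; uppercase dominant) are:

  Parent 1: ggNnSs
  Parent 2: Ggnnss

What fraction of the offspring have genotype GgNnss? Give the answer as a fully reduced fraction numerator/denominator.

ggNnSs gametes: gNS×2, gNs×2, gnS×2, gns×2
Ggnnss gametes: Gns×4, gns×4
ggNnSs×Ggnnss grid (8·8=64): GgNnSs=8 GgNnss=8 GgnnSs=8 Ggnnss=8 ggNnSs=8 ggNnss=8 ggnnSs=8 ggnnss=8
GgNnss hits 8/64; gcd=8; 8÷8/64÷8 = 1/8

P(GgNnss) = 1/8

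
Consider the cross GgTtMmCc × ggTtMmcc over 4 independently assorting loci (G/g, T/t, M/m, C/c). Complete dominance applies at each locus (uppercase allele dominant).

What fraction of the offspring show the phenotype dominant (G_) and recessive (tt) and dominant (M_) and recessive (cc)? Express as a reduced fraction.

P(G_ tt M_ cc) = 3/64

GgTtMmCc gametes: GTMC×1, GTMc×1, GTmC×1, GTmc×1, GtMC×1, GtMc×1, GtmC×1, Gtmc×1, gTMC×1, gTMc×1, gTmC×1, gTmc×1, gtMC×1, gtMc×1, gtmC×1, gtmc×1
ggTtMmcc gametes: gTMc×4, gTmc×4, gtMc×4, gtmc×4
GgTtMmCc×ggTtMmcc grid (16·16=256): GgTTMMCc=4 GgTTMMcc=4 GgTTMmCc=8 GgTTMmcc=8 GgTTmmCc=4 GgTTmmcc=4 GgTtMMCc=8 GgTtMMcc=8 GgTtMmCc=16 GgTtMmcc=16 GgTtmmCc=8 GgTtmmcc=8 GgttMMCc=4 GgttMMcc=4 GgttMmCc=8 GgttMmcc=8 GgttmmCc=4 Ggttmmcc=4 ggTTMMCc=4 ggTTMMcc=4 ggTTMmCc=8 ggTTMmcc=8 ggTTmmCc=4 ggTTmmcc=4 ggTtMMCc=8 ggTtMMcc=8 ggTtMmCc=16 ggTtMmcc=16 ggTtmmCc=8 ggTtmmcc=8 ggttMMCc=4 ggttMMcc=4 ggttMmCc=8 ggttMmcc=8 ggttmmCc=4 ggttmmcc=4
G_ tt M_ cc hits 12/256; gcd=4; 12÷4/256÷4 = 3/64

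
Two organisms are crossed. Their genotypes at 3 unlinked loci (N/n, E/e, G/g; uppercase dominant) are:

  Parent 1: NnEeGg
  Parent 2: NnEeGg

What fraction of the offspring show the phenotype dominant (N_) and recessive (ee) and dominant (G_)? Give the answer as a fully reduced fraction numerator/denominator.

P(N_ ee G_) = 9/64

NnEeGg gametes: NEG×1, NEg×1, NeG×1, Neg×1, nEG×1, nEg×1, neG×1, neg×1
NnEeGg gametes: NEG×1, NEg×1, NeG×1, Neg×1, nEG×1, nEg×1, neG×1, neg×1
NnEeGg×NnEeGg grid (8·8=64): NNEEGG=1 NNEEGg=2 NNEEgg=1 NNEeGG=2 NNEeGg=4 NNEegg=2 NNeeGG=1 NNeeGg=2 NNeegg=1 NnEEGG=2 NnEEGg=4 NnEEgg=2 NnEeGG=4 NnEeGg=8 NnEegg=4 NneeGG=2 NneeGg=4 Nneegg=2 nnEEGG=1 nnEEGg=2 nnEEgg=1 nnEeGG=2 nnEeGg=4 nnEegg=2 nneeGG=1 nneeGg=2 nneegg=1
N_ ee G_ hits 9/64; gcd=1; 9÷1/64÷1 = 9/64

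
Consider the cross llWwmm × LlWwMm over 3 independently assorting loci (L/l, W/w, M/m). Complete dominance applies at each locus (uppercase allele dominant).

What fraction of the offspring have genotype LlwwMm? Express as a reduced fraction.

llWwmm gametes: lWm×4, lwm×4
LlWwMm gametes: LWM×1, LWm×1, LwM×1, Lwm×1, lWM×1, lWm×1, lwM×1, lwm×1
llWwmm×LlWwMm grid (8·8=64): LlWWMm=4 LlWWmm=4 LlWwMm=8 LlWwmm=8 LlwwMm=4 Llwwmm=4 llWWMm=4 llWWmm=4 llWwMm=8 llWwmm=8 llwwMm=4 llwwmm=4
LlwwMm hits 4/64; gcd=4; 4÷4/64÷4 = 1/16

P(LlwwMm) = 1/16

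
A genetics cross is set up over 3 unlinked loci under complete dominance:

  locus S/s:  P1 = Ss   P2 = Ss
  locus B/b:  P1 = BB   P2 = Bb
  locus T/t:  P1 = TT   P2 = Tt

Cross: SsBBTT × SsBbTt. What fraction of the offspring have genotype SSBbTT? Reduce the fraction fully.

SsBBTT gametes: SBT×4, sBT×4
SsBbTt gametes: SBT×1, SBt×1, SbT×1, Sbt×1, sBT×1, sBt×1, sbT×1, sbt×1
SsBBTT×SsBbTt grid (8·8=64): SSBBTT=4 SSBBTt=4 SSBbTT=4 SSBbTt=4 SsBBTT=8 SsBBTt=8 SsBbTT=8 SsBbTt=8 ssBBTT=4 ssBBTt=4 ssBbTT=4 ssBbTt=4
SSBbTT hits 4/64; gcd=4; 4÷4/64÷4 = 1/16

P(SSBbTT) = 1/16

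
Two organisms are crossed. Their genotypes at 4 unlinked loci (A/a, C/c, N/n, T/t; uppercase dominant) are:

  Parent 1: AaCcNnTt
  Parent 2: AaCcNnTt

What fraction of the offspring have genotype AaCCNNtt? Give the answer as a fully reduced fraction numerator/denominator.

AaCcNnTt gametes: ACNT×1, ACNt×1, ACnT×1, ACnt×1, AcNT×1, AcNt×1, AcnT×1, Acnt×1, aCNT×1, aCNt×1, aCnT×1, aCnt×1, acNT×1, acNt×1, acnT×1, acnt×1
AaCcNnTt gametes: ACNT×1, ACNt×1, ACnT×1, ACnt×1, AcNT×1, AcNt×1, AcnT×1, Acnt×1, aCNT×1, aCNt×1, aCnT×1, aCnt×1, acNT×1, acNt×1, acnT×1, acnt×1
AaCcNnTt×AaCcNnTt grid (16·16=256): AACCNNTT=1 AACCNNTt=2 AACCNNtt=1 AACCNnTT=2 AACCNnTt=4 AACCNntt=2 AACCnnTT=1 AACCnnTt=2 AACCnntt=1 AACcNNTT=2 AACcNNTt=4 AACcNNtt=2 AACcNnTT=4 AACcNnTt=8 AACcNntt=4 AACcnnTT=2 AACcnnTt=4 AACcnntt=2 AAccNNTT=1 AAccNNTt=2 AAccNNtt=1 AAccNnTT=2 AAccNnTt=4 AAccNntt=2 AAccnnTT=1 AAccnnTt=2 AAccnntt=1 AaCCNNTT=2 AaCCNNTt=4 AaCCNNtt=2 AaCCNnTT=4 AaCCNnTt=8 AaCCNntt=4 AaCCnnTT=2 AaCCnnTt=4 AaCCnntt=2 AaCcNNTT=4 AaCcNNTt=8 AaCcNNtt=4 AaCcNnTT=8 AaCcNnTt=16 AaCcNntt=8 AaCcnnTT=4 AaCcnnTt=8 AaCcnntt=4 AaccNNTT=2 AaccNNTt=4 AaccNNtt=2 AaccNnTT=4 AaccNnTt=8 AaccNntt=4 AaccnnTT=2 AaccnnTt=4 Aaccnntt=2 aaCCNNTT=1 aaCCNNTt=2 aaCCNNtt=1 aaCCNnTT=2 aaCCNnTt=4 aaCCNntt=2 aaCCnnTT=1 aaCCnnTt=2 aaCCnntt=1 aaCcNNTT=2 aaCcNNTt=4 aaCcNNtt=2 aaCcNnTT=4 aaCcNnTt=8 aaCcNntt=4 aaCcnnTT=2 aaCcnnTt=4 aaCcnntt=2 aaccNNTT=1 aaccNNTt=2 aaccNNtt=1 aaccNnTT=2 aaccNnTt=4 aaccNntt=2 aaccnnTT=1 aaccnnTt=2 aaccnntt=1
AaCCNNtt hits 2/256; gcd=2; 2÷2/256÷2 = 1/128

P(AaCCNNtt) = 1/128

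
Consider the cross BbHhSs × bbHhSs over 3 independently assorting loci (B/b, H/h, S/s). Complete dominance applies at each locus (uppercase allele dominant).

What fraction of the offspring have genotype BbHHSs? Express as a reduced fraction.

BbHhSs gametes: BHS×1, BHs×1, BhS×1, Bhs×1, bHS×1, bHs×1, bhS×1, bhs×1
bbHhSs gametes: bHS×2, bHs×2, bhS×2, bhs×2
BbHhSs×bbHhSs grid (8·8=64): BbHHSS=2 BbHHSs=4 BbHHss=2 BbHhSS=4 BbHhSs=8 BbHhss=4 BbhhSS=2 BbhhSs=4 Bbhhss=2 bbHHSS=2 bbHHSs=4 bbHHss=2 bbHhSS=4 bbHhSs=8 bbHhss=4 bbhhSS=2 bbhhSs=4 bbhhss=2
BbHHSs hits 4/64; gcd=4; 4÷4/64÷4 = 1/16

P(BbHHSs) = 1/16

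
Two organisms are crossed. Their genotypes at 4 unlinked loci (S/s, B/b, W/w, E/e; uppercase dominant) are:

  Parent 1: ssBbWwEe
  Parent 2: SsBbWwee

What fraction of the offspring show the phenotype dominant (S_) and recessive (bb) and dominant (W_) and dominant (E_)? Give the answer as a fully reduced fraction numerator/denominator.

P(S_ bb W_ E_) = 3/64

ssBbWwEe gametes: sBWE×2, sBWe×2, sBwE×2, sBwe×2, sbWE×2, sbWe×2, sbwE×2, sbwe×2
SsBbWwee gametes: SBWe×2, SBwe×2, SbWe×2, Sbwe×2, sBWe×2, sBwe×2, sbWe×2, sbwe×2
ssBbWwEe×SsBbWwee grid (16·16=256): SsBBWWEe=4 SsBBWWee=4 SsBBWwEe=8 SsBBWwee=8 SsBBwwEe=4 SsBBwwee=4 SsBbWWEe=8 SsBbWWee=8 SsBbWwEe=16 SsBbWwee=16 SsBbwwEe=8 SsBbwwee=8 SsbbWWEe=4 SsbbWWee=4 SsbbWwEe=8 SsbbWwee=8 SsbbwwEe=4 Ssbbwwee=4 ssBBWWEe=4 ssBBWWee=4 ssBBWwEe=8 ssBBWwee=8 ssBBwwEe=4 ssBBwwee=4 ssBbWWEe=8 ssBbWWee=8 ssBbWwEe=16 ssBbWwee=16 ssBbwwEe=8 ssBbwwee=8 ssbbWWEe=4 ssbbWWee=4 ssbbWwEe=8 ssbbWwee=8 ssbbwwEe=4 ssbbwwee=4
S_ bb W_ E_ hits 12/256; gcd=4; 12÷4/256÷4 = 3/64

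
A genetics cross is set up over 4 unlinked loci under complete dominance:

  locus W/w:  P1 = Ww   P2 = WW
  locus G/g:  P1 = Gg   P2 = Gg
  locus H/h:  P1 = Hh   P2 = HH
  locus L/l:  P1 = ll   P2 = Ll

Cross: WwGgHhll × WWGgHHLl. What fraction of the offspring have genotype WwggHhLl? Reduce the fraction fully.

WwGgHhll gametes: WGHl×2, WGhl×2, WgHl×2, Wghl×2, wGHl×2, wGhl×2, wgHl×2, wghl×2
WWGgHHLl gametes: WGHL×4, WGHl×4, WgHL×4, WgHl×4
WwGgHhll×WWGgHHLl grid (16·16=256): WWGGHHLl=8 WWGGHHll=8 WWGGHhLl=8 WWGGHhll=8 WWGgHHLl=16 WWGgHHll=16 WWGgHhLl=16 WWGgHhll=16 WWggHHLl=8 WWggHHll=8 WWggHhLl=8 WWggHhll=8 WwGGHHLl=8 WwGGHHll=8 WwGGHhLl=8 WwGGHhll=8 WwGgHHLl=16 WwGgHHll=16 WwGgHhLl=16 WwGgHhll=16 WwggHHLl=8 WwggHHll=8 WwggHhLl=8 WwggHhll=8
WwggHhLl hits 8/256; gcd=8; 8÷8/256÷8 = 1/32

P(WwggHhLl) = 1/32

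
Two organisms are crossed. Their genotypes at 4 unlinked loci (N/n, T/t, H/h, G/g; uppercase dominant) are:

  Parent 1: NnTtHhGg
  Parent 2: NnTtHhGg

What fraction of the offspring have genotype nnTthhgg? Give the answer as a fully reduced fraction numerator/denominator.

P(nnTthhgg) = 1/128

NnTtHhGg gametes: NTHG×1, NTHg×1, NThG×1, NThg×1, NtHG×1, NtHg×1, NthG×1, Nthg×1, nTHG×1, nTHg×1, nThG×1, nThg×1, ntHG×1, ntHg×1, nthG×1, nthg×1
NnTtHhGg gametes: NTHG×1, NTHg×1, NThG×1, NThg×1, NtHG×1, NtHg×1, NthG×1, Nthg×1, nTHG×1, nTHg×1, nThG×1, nThg×1, ntHG×1, ntHg×1, nthG×1, nthg×1
NnTtHhGg×NnTtHhGg grid (16·16=256): NNTTHHGG=1 NNTTHHGg=2 NNTTHHgg=1 NNTTHhGG=2 NNTTHhGg=4 NNTTHhgg=2 NNTThhGG=1 NNTThhGg=2 NNTThhgg=1 NNTtHHGG=2 NNTtHHGg=4 NNTtHHgg=2 NNTtHhGG=4 NNTtHhGg=8 NNTtHhgg=4 NNTthhGG=2 NNTthhGg=4 NNTthhgg=2 NNttHHGG=1 NNttHHGg=2 NNttHHgg=1 NNttHhGG=2 NNttHhGg=4 NNttHhgg=2 NNtthhGG=1 NNtthhGg=2 NNtthhgg=1 NnTTHHGG=2 NnTTHHGg=4 NnTTHHgg=2 NnTTHhGG=4 NnTTHhGg=8 NnTTHhgg=4 NnTThhGG=2 NnTThhGg=4 NnTThhgg=2 NnTtHHGG=4 NnTtHHGg=8 NnTtHHgg=4 NnTtHhGG=8 NnTtHhGg=16 NnTtHhgg=8 NnTthhGG=4 NnTthhGg=8 NnTthhgg=4 NnttHHGG=2 NnttHHGg=4 NnttHHgg=2 NnttHhGG=4 NnttHhGg=8 NnttHhgg=4 NntthhGG=2 NntthhGg=4 Nntthhgg=2 nnTTHHGG=1 nnTTHHGg=2 nnTTHHgg=1 nnTTHhGG=2 nnTTHhGg=4 nnTTHhgg=2 nnTThhGG=1 nnTThhGg=2 nnTThhgg=1 nnTtHHGG=2 nnTtHHGg=4 nnTtHHgg=2 nnTtHhGG=4 nnTtHhGg=8 nnTtHhgg=4 nnTthhGG=2 nnTthhGg=4 nnTthhgg=2 nnttHHGG=1 nnttHHGg=2 nnttHHgg=1 nnttHhGG=2 nnttHhGg=4 nnttHhgg=2 nntthhGG=1 nntthhGg=2 nntthhgg=1
nnTthhgg hits 2/256; gcd=2; 2÷2/256÷2 = 1/128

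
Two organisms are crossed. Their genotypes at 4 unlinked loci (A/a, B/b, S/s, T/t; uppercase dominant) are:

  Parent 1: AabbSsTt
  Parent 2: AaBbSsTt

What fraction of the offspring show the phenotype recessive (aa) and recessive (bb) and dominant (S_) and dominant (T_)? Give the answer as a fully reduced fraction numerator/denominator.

P(aa bb S_ T_) = 9/128

AabbSsTt gametes: AbST×2, AbSt×2, AbsT×2, Abst×2, abST×2, abSt×2, absT×2, abst×2
AaBbSsTt gametes: ABST×1, ABSt×1, ABsT×1, ABst×1, AbST×1, AbSt×1, AbsT×1, Abst×1, aBST×1, aBSt×1, aBsT×1, aBst×1, abST×1, abSt×1, absT×1, abst×1
AabbSsTt×AaBbSsTt grid (16·16=256): AABbSSTT=2 AABbSSTt=4 AABbSStt=2 AABbSsTT=4 AABbSsTt=8 AABbSstt=4 AABbssTT=2 AABbssTt=4 AABbsstt=2 AAbbSSTT=2 AAbbSSTt=4 AAbbSStt=2 AAbbSsTT=4 AAbbSsTt=8 AAbbSstt=4 AAbbssTT=2 AAbbssTt=4 AAbbsstt=2 AaBbSSTT=4 AaBbSSTt=8 AaBbSStt=4 AaBbSsTT=8 AaBbSsTt=16 AaBbSstt=8 AaBbssTT=4 AaBbssTt=8 AaBbsstt=4 AabbSSTT=4 AabbSSTt=8 AabbSStt=4 AabbSsTT=8 AabbSsTt=16 AabbSstt=8 AabbssTT=4 AabbssTt=8 Aabbsstt=4 aaBbSSTT=2 aaBbSSTt=4 aaBbSStt=2 aaBbSsTT=4 aaBbSsTt=8 aaBbSstt=4 aaBbssTT=2 aaBbssTt=4 aaBbsstt=2 aabbSSTT=2 aabbSSTt=4 aabbSStt=2 aabbSsTT=4 aabbSsTt=8 aabbSstt=4 aabbssTT=2 aabbssTt=4 aabbsstt=2
aa bb S_ T_ hits 18/256; gcd=2; 18÷2/256÷2 = 9/128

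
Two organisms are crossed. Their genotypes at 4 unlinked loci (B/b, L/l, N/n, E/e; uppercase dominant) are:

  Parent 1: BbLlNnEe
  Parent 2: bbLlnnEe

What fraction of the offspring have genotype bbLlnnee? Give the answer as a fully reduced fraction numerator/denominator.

BbLlNnEe gametes: BLNE×1, BLNe×1, BLnE×1, BLne×1, BlNE×1, BlNe×1, BlnE×1, Blne×1, bLNE×1, bLNe×1, bLnE×1, bLne×1, blNE×1, blNe×1, blnE×1, blne×1
bbLlnnEe gametes: bLnE×4, bLne×4, blnE×4, blne×4
BbLlNnEe×bbLlnnEe grid (16·16=256): BbLLNnEE=4 BbLLNnEe=8 BbLLNnee=4 BbLLnnEE=4 BbLLnnEe=8 BbLLnnee=4 BbLlNnEE=8 BbLlNnEe=16 BbLlNnee=8 BbLlnnEE=8 BbLlnnEe=16 BbLlnnee=8 BbllNnEE=4 BbllNnEe=8 BbllNnee=4 BbllnnEE=4 BbllnnEe=8 Bbllnnee=4 bbLLNnEE=4 bbLLNnEe=8 bbLLNnee=4 bbLLnnEE=4 bbLLnnEe=8 bbLLnnee=4 bbLlNnEE=8 bbLlNnEe=16 bbLlNnee=8 bbLlnnEE=8 bbLlnnEe=16 bbLlnnee=8 bbllNnEE=4 bbllNnEe=8 bbllNnee=4 bbllnnEE=4 bbllnnEe=8 bbllnnee=4
bbLlnnee hits 8/256; gcd=8; 8÷8/256÷8 = 1/32

P(bbLlnnee) = 1/32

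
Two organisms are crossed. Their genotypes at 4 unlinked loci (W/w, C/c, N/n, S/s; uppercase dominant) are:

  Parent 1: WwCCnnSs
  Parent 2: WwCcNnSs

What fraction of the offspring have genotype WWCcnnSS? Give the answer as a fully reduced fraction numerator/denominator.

P(WWCcnnSS) = 1/64

WwCCnnSs gametes: WCnS×4, WCns×4, wCnS×4, wCns×4
WwCcNnSs gametes: WCNS×1, WCNs×1, WCnS×1, WCns×1, WcNS×1, WcNs×1, WcnS×1, Wcns×1, wCNS×1, wCNs×1, wCnS×1, wCns×1, wcNS×1, wcNs×1, wcnS×1, wcns×1
WwCCnnSs×WwCcNnSs grid (16·16=256): WWCCNnSS=4 WWCCNnSs=8 WWCCNnss=4 WWCCnnSS=4 WWCCnnSs=8 WWCCnnss=4 WWCcNnSS=4 WWCcNnSs=8 WWCcNnss=4 WWCcnnSS=4 WWCcnnSs=8 WWCcnnss=4 WwCCNnSS=8 WwCCNnSs=16 WwCCNnss=8 WwCCnnSS=8 WwCCnnSs=16 WwCCnnss=8 WwCcNnSS=8 WwCcNnSs=16 WwCcNnss=8 WwCcnnSS=8 WwCcnnSs=16 WwCcnnss=8 wwCCNnSS=4 wwCCNnSs=8 wwCCNnss=4 wwCCnnSS=4 wwCCnnSs=8 wwCCnnss=4 wwCcNnSS=4 wwCcNnSs=8 wwCcNnss=4 wwCcnnSS=4 wwCcnnSs=8 wwCcnnss=4
WWCcnnSS hits 4/256; gcd=4; 4÷4/256÷4 = 1/64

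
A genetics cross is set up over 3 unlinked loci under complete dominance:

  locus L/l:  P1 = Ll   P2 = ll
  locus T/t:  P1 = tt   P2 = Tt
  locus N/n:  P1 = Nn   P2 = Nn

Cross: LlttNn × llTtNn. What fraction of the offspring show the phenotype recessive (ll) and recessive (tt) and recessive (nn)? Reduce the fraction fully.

P(ll tt nn) = 1/16

LlttNn gametes: LtN×2, Ltn×2, ltN×2, ltn×2
llTtNn gametes: lTN×2, lTn×2, ltN×2, ltn×2
LlttNn×llTtNn grid (8·8=64): LlTtNN=4 LlTtNn=8 LlTtnn=4 LlttNN=4 LlttNn=8 Llttnn=4 llTtNN=4 llTtNn=8 llTtnn=4 llttNN=4 llttNn=8 llttnn=4
ll tt nn hits 4/64; gcd=4; 4÷4/64÷4 = 1/16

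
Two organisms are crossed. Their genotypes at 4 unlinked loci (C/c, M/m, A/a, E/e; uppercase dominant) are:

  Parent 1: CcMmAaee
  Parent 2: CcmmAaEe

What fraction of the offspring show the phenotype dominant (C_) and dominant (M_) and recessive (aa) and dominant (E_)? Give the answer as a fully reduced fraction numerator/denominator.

CcMmAaee gametes: CMAe×2, CMae×2, CmAe×2, Cmae×2, cMAe×2, cMae×2, cmAe×2, cmae×2
CcmmAaEe gametes: CmAE×2, CmAe×2, CmaE×2, Cmae×2, cmAE×2, cmAe×2, cmaE×2, cmae×2
CcMmAaee×CcmmAaEe grid (16·16=256): CCMmAAEe=4 CCMmAAee=4 CCMmAaEe=8 CCMmAaee=8 CCMmaaEe=4 CCMmaaee=4 CCmmAAEe=4 CCmmAAee=4 CCmmAaEe=8 CCmmAaee=8 CCmmaaEe=4 CCmmaaee=4 CcMmAAEe=8 CcMmAAee=8 CcMmAaEe=16 CcMmAaee=16 CcMmaaEe=8 CcMmaaee=8 CcmmAAEe=8 CcmmAAee=8 CcmmAaEe=16 CcmmAaee=16 CcmmaaEe=8 Ccmmaaee=8 ccMmAAEe=4 ccMmAAee=4 ccMmAaEe=8 ccMmAaee=8 ccMmaaEe=4 ccMmaaee=4 ccmmAAEe=4 ccmmAAee=4 ccmmAaEe=8 ccmmAaee=8 ccmmaaEe=4 ccmmaaee=4
C_ M_ aa E_ hits 12/256; gcd=4; 12÷4/256÷4 = 3/64

P(C_ M_ aa E_) = 3/64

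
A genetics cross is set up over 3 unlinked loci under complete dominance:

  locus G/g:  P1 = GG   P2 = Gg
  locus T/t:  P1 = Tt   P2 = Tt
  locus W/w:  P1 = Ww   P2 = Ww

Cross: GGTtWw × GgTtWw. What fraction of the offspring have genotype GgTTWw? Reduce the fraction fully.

P(GgTTWw) = 1/16

GGTtWw gametes: GTW×2, GTw×2, GtW×2, Gtw×2
GgTtWw gametes: GTW×1, GTw×1, GtW×1, Gtw×1, gTW×1, gTw×1, gtW×1, gtw×1
GGTtWw×GgTtWw grid (8·8=64): GGTTWW=2 GGTTWw=4 GGTTww=2 GGTtWW=4 GGTtWw=8 GGTtww=4 GGttWW=2 GGttWw=4 GGttww=2 GgTTWW=2 GgTTWw=4 GgTTww=2 GgTtWW=4 GgTtWw=8 GgTtww=4 GgttWW=2 GgttWw=4 Ggttww=2
GgTTWw hits 4/64; gcd=4; 4÷4/64÷4 = 1/16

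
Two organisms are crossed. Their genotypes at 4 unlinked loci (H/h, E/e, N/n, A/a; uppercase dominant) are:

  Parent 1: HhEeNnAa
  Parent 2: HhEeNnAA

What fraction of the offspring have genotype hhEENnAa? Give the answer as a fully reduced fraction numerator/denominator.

P(hhEENnAa) = 1/64

HhEeNnAa gametes: HENA×1, HENa×1, HEnA×1, HEna×1, HeNA×1, HeNa×1, HenA×1, Hena×1, hENA×1, hENa×1, hEnA×1, hEna×1, heNA×1, heNa×1, henA×1, hena×1
HhEeNnAA gametes: HENA×2, HEnA×2, HeNA×2, HenA×2, hENA×2, hEnA×2, heNA×2, henA×2
HhEeNnAa×HhEeNnAA grid (16·16=256): HHEENNAA=2 HHEENNAa=2 HHEENnAA=4 HHEENnAa=4 HHEEnnAA=2 HHEEnnAa=2 HHEeNNAA=4 HHEeNNAa=4 HHEeNnAA=8 HHEeNnAa=8 HHEennAA=4 HHEennAa=4 HHeeNNAA=2 HHeeNNAa=2 HHeeNnAA=4 HHeeNnAa=4 HHeennAA=2 HHeennAa=2 HhEENNAA=4 HhEENNAa=4 HhEENnAA=8 HhEENnAa=8 HhEEnnAA=4 HhEEnnAa=4 HhEeNNAA=8 HhEeNNAa=8 HhEeNnAA=16 HhEeNnAa=16 HhEennAA=8 HhEennAa=8 HheeNNAA=4 HheeNNAa=4 HheeNnAA=8 HheeNnAa=8 HheennAA=4 HheennAa=4 hhEENNAA=2 hhEENNAa=2 hhEENnAA=4 hhEENnAa=4 hhEEnnAA=2 hhEEnnAa=2 hhEeNNAA=4 hhEeNNAa=4 hhEeNnAA=8 hhEeNnAa=8 hhEennAA=4 hhEennAa=4 hheeNNAA=2 hheeNNAa=2 hheeNnAA=4 hheeNnAa=4 hheennAA=2 hheennAa=2
hhEENnAa hits 4/256; gcd=4; 4÷4/256÷4 = 1/64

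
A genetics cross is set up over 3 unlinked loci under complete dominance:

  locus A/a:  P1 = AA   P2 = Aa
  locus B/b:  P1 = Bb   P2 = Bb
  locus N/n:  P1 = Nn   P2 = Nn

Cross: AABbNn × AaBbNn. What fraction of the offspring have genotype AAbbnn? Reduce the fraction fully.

AABbNn gametes: ABN×2, ABn×2, AbN×2, Abn×2
AaBbNn gametes: ABN×1, ABn×1, AbN×1, Abn×1, aBN×1, aBn×1, abN×1, abn×1
AABbNn×AaBbNn grid (8·8=64): AABBNN=2 AABBNn=4 AABBnn=2 AABbNN=4 AABbNn=8 AABbnn=4 AAbbNN=2 AAbbNn=4 AAbbnn=2 AaBBNN=2 AaBBNn=4 AaBBnn=2 AaBbNN=4 AaBbNn=8 AaBbnn=4 AabbNN=2 AabbNn=4 Aabbnn=2
AAbbnn hits 2/64; gcd=2; 2÷2/64÷2 = 1/32

P(AAbbnn) = 1/32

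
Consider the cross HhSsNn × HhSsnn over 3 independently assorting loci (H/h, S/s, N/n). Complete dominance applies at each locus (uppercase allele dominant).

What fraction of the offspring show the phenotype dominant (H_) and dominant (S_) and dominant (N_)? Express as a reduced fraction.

P(H_ S_ N_) = 9/32

HhSsNn gametes: HSN×1, HSn×1, HsN×1, Hsn×1, hSN×1, hSn×1, hsN×1, hsn×1
HhSsnn gametes: HSn×2, Hsn×2, hSn×2, hsn×2
HhSsNn×HhSsnn grid (8·8=64): HHSSNn=2 HHSSnn=2 HHSsNn=4 HHSsnn=4 HHssNn=2 HHssnn=2 HhSSNn=4 HhSSnn=4 HhSsNn=8 HhSsnn=8 HhssNn=4 Hhssnn=4 hhSSNn=2 hhSSnn=2 hhSsNn=4 hhSsnn=4 hhssNn=2 hhssnn=2
H_ S_ N_ hits 18/64; gcd=2; 18÷2/64÷2 = 9/32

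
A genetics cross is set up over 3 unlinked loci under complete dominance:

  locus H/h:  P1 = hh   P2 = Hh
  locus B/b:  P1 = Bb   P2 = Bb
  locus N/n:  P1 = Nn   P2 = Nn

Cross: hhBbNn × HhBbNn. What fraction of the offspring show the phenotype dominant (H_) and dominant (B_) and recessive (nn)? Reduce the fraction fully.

P(H_ B_ nn) = 3/32

hhBbNn gametes: hBN×2, hBn×2, hbN×2, hbn×2
HhBbNn gametes: HBN×1, HBn×1, HbN×1, Hbn×1, hBN×1, hBn×1, hbN×1, hbn×1
hhBbNn×HhBbNn grid (8·8=64): HhBBNN=2 HhBBNn=4 HhBBnn=2 HhBbNN=4 HhBbNn=8 HhBbnn=4 HhbbNN=2 HhbbNn=4 Hhbbnn=2 hhBBNN=2 hhBBNn=4 hhBBnn=2 hhBbNN=4 hhBbNn=8 hhBbnn=4 hhbbNN=2 hhbbNn=4 hhbbnn=2
H_ B_ nn hits 6/64; gcd=2; 6÷2/64÷2 = 3/32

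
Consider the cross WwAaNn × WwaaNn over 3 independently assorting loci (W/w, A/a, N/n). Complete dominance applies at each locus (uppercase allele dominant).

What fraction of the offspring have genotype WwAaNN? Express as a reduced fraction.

WwAaNn gametes: WAN×1, WAn×1, WaN×1, Wan×1, wAN×1, wAn×1, waN×1, wan×1
WwaaNn gametes: WaN×2, Wan×2, waN×2, wan×2
WwAaNn×WwaaNn grid (8·8=64): WWAaNN=2 WWAaNn=4 WWAann=2 WWaaNN=2 WWaaNn=4 WWaann=2 WwAaNN=4 WwAaNn=8 WwAann=4 WwaaNN=4 WwaaNn=8 Wwaann=4 wwAaNN=2 wwAaNn=4 wwAann=2 wwaaNN=2 wwaaNn=4 wwaann=2
WwAaNN hits 4/64; gcd=4; 4÷4/64÷4 = 1/16

P(WwAaNN) = 1/16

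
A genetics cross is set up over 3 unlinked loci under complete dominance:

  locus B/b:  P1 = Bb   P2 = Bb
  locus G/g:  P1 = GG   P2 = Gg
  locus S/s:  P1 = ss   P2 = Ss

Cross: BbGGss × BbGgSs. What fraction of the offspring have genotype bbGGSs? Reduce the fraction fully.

P(bbGGSs) = 1/16

BbGGss gametes: BGs×4, bGs×4
BbGgSs gametes: BGS×1, BGs×1, BgS×1, Bgs×1, bGS×1, bGs×1, bgS×1, bgs×1
BbGGss×BbGgSs grid (8·8=64): BBGGSs=4 BBGGss=4 BBGgSs=4 BBGgss=4 BbGGSs=8 BbGGss=8 BbGgSs=8 BbGgss=8 bbGGSs=4 bbGGss=4 bbGgSs=4 bbGgss=4
bbGGSs hits 4/64; gcd=4; 4÷4/64÷4 = 1/16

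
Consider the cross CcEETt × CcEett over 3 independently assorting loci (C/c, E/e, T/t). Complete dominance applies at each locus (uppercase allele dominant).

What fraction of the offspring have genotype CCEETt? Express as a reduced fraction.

CcEETt gametes: CET×2, CEt×2, cET×2, cEt×2
CcEett gametes: CEt×2, Cet×2, cEt×2, cet×2
CcEETt×CcEett grid (8·8=64): CCEETt=4 CCEEtt=4 CCEeTt=4 CCEett=4 CcEETt=8 CcEEtt=8 CcEeTt=8 CcEett=8 ccEETt=4 ccEEtt=4 ccEeTt=4 ccEett=4
CCEETt hits 4/64; gcd=4; 4÷4/64÷4 = 1/16

P(CCEETt) = 1/16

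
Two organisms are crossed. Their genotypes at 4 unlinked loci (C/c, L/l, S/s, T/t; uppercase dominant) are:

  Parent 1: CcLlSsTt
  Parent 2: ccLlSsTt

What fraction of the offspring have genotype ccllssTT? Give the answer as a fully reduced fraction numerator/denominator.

P(ccllssTT) = 1/128

CcLlSsTt gametes: CLST×1, CLSt×1, CLsT×1, CLst×1, ClST×1, ClSt×1, ClsT×1, Clst×1, cLST×1, cLSt×1, cLsT×1, cLst×1, clST×1, clSt×1, clsT×1, clst×1
ccLlSsTt gametes: cLST×2, cLSt×2, cLsT×2, cLst×2, clST×2, clSt×2, clsT×2, clst×2
CcLlSsTt×ccLlSsTt grid (16·16=256): CcLLSSTT=2 CcLLSSTt=4 CcLLSStt=2 CcLLSsTT=4 CcLLSsTt=8 CcLLSstt=4 CcLLssTT=2 CcLLssTt=4 CcLLsstt=2 CcLlSSTT=4 CcLlSSTt=8 CcLlSStt=4 CcLlSsTT=8 CcLlSsTt=16 CcLlSstt=8 CcLlssTT=4 CcLlssTt=8 CcLlsstt=4 CcllSSTT=2 CcllSSTt=4 CcllSStt=2 CcllSsTT=4 CcllSsTt=8 CcllSstt=4 CcllssTT=2 CcllssTt=4 Ccllsstt=2 ccLLSSTT=2 ccLLSSTt=4 ccLLSStt=2 ccLLSsTT=4 ccLLSsTt=8 ccLLSstt=4 ccLLssTT=2 ccLLssTt=4 ccLLsstt=2 ccLlSSTT=4 ccLlSSTt=8 ccLlSStt=4 ccLlSsTT=8 ccLlSsTt=16 ccLlSstt=8 ccLlssTT=4 ccLlssTt=8 ccLlsstt=4 ccllSSTT=2 ccllSSTt=4 ccllSStt=2 ccllSsTT=4 ccllSsTt=8 ccllSstt=4 ccllssTT=2 ccllssTt=4 ccllsstt=2
ccllssTT hits 2/256; gcd=2; 2÷2/256÷2 = 1/128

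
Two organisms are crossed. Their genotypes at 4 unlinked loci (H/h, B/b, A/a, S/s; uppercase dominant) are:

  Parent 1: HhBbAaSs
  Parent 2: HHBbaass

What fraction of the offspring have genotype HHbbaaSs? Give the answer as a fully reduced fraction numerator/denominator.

P(HHbbaaSs) = 1/32

HhBbAaSs gametes: HBAS×1, HBAs×1, HBaS×1, HBas×1, HbAS×1, HbAs×1, HbaS×1, Hbas×1, hBAS×1, hBAs×1, hBaS×1, hBas×1, hbAS×1, hbAs×1, hbaS×1, hbas×1
HHBbaass gametes: HBas×8, Hbas×8
HhBbAaSs×HHBbaass grid (16·16=256): HHBBAaSs=8 HHBBAass=8 HHBBaaSs=8 HHBBaass=8 HHBbAaSs=16 HHBbAass=16 HHBbaaSs=16 HHBbaass=16 HHbbAaSs=8 HHbbAass=8 HHbbaaSs=8 HHbbaass=8 HhBBAaSs=8 HhBBAass=8 HhBBaaSs=8 HhBBaass=8 HhBbAaSs=16 HhBbAass=16 HhBbaaSs=16 HhBbaass=16 HhbbAaSs=8 HhbbAass=8 HhbbaaSs=8 Hhbbaass=8
HHbbaaSs hits 8/256; gcd=8; 8÷8/256÷8 = 1/32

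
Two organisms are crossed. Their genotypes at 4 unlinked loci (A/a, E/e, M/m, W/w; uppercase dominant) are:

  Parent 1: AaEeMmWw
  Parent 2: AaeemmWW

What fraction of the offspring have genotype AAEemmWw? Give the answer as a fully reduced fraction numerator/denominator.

AaEeMmWw gametes: AEMW×1, AEMw×1, AEmW×1, AEmw×1, AeMW×1, AeMw×1, AemW×1, Aemw×1, aEMW×1, aEMw×1, aEmW×1, aEmw×1, aeMW×1, aeMw×1, aemW×1, aemw×1
AaeemmWW gametes: AemW×8, aemW×8
AaEeMmWw×AaeemmWW grid (16·16=256): AAEeMmWW=8 AAEeMmWw=8 AAEemmWW=8 AAEemmWw=8 AAeeMmWW=8 AAeeMmWw=8 AAeemmWW=8 AAeemmWw=8 AaEeMmWW=16 AaEeMmWw=16 AaEemmWW=16 AaEemmWw=16 AaeeMmWW=16 AaeeMmWw=16 AaeemmWW=16 AaeemmWw=16 aaEeMmWW=8 aaEeMmWw=8 aaEemmWW=8 aaEemmWw=8 aaeeMmWW=8 aaeeMmWw=8 aaeemmWW=8 aaeemmWw=8
AAEemmWw hits 8/256; gcd=8; 8÷8/256÷8 = 1/32

P(AAEemmWw) = 1/32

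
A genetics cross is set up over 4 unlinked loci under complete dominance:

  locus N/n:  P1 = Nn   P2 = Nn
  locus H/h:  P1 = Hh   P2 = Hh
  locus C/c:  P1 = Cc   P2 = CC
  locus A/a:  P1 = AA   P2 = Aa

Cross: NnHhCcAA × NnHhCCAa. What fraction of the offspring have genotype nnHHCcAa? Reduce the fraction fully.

NnHhCcAA gametes: NHCA×2, NHcA×2, NhCA×2, NhcA×2, nHCA×2, nHcA×2, nhCA×2, nhcA×2
NnHhCCAa gametes: NHCA×2, NHCa×2, NhCA×2, NhCa×2, nHCA×2, nHCa×2, nhCA×2, nhCa×2
NnHhCcAA×NnHhCCAa grid (16·16=256): NNHHCCAA=4 NNHHCCAa=4 NNHHCcAA=4 NNHHCcAa=4 NNHhCCAA=8 NNHhCCAa=8 NNHhCcAA=8 NNHhCcAa=8 NNhhCCAA=4 NNhhCCAa=4 NNhhCcAA=4 NNhhCcAa=4 NnHHCCAA=8 NnHHCCAa=8 NnHHCcAA=8 NnHHCcAa=8 NnHhCCAA=16 NnHhCCAa=16 NnHhCcAA=16 NnHhCcAa=16 NnhhCCAA=8 NnhhCCAa=8 NnhhCcAA=8 NnhhCcAa=8 nnHHCCAA=4 nnHHCCAa=4 nnHHCcAA=4 nnHHCcAa=4 nnHhCCAA=8 nnHhCCAa=8 nnHhCcAA=8 nnHhCcAa=8 nnhhCCAA=4 nnhhCCAa=4 nnhhCcAA=4 nnhhCcAa=4
nnHHCcAa hits 4/256; gcd=4; 4÷4/256÷4 = 1/64

P(nnHHCcAa) = 1/64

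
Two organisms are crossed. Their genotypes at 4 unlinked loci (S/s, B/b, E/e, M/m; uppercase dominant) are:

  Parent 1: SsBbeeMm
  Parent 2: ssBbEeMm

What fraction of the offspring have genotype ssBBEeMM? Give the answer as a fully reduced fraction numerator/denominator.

SsBbeeMm gametes: SBeM×2, SBem×2, SbeM×2, Sbem×2, sBeM×2, sBem×2, sbeM×2, sbem×2
ssBbEeMm gametes: sBEM×2, sBEm×2, sBeM×2, sBem×2, sbEM×2, sbEm×2, sbeM×2, sbem×2
SsBbeeMm×ssBbEeMm grid (16·16=256): SsBBEeMM=4 SsBBEeMm=8 SsBBEemm=4 SsBBeeMM=4 SsBBeeMm=8 SsBBeemm=4 SsBbEeMM=8 SsBbEeMm=16 SsBbEemm=8 SsBbeeMM=8 SsBbeeMm=16 SsBbeemm=8 SsbbEeMM=4 SsbbEeMm=8 SsbbEemm=4 SsbbeeMM=4 SsbbeeMm=8 Ssbbeemm=4 ssBBEeMM=4 ssBBEeMm=8 ssBBEemm=4 ssBBeeMM=4 ssBBeeMm=8 ssBBeemm=4 ssBbEeMM=8 ssBbEeMm=16 ssBbEemm=8 ssBbeeMM=8 ssBbeeMm=16 ssBbeemm=8 ssbbEeMM=4 ssbbEeMm=8 ssbbEemm=4 ssbbeeMM=4 ssbbeeMm=8 ssbbeemm=4
ssBBEeMM hits 4/256; gcd=4; 4÷4/256÷4 = 1/64

P(ssBBEeMM) = 1/64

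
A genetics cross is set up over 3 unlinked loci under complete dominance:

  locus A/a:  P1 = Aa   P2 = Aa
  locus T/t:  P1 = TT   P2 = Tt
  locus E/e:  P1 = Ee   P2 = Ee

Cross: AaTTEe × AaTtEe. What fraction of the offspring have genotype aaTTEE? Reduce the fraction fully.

P(aaTTEE) = 1/32

AaTTEe gametes: ATE×2, ATe×2, aTE×2, aTe×2
AaTtEe gametes: ATE×1, ATe×1, AtE×1, Ate×1, aTE×1, aTe×1, atE×1, ate×1
AaTTEe×AaTtEe grid (8·8=64): AATTEE=2 AATTEe=4 AATTee=2 AATtEE=2 AATtEe=4 AATtee=2 AaTTEE=4 AaTTEe=8 AaTTee=4 AaTtEE=4 AaTtEe=8 AaTtee=4 aaTTEE=2 aaTTEe=4 aaTTee=2 aaTtEE=2 aaTtEe=4 aaTtee=2
aaTTEE hits 2/64; gcd=2; 2÷2/64÷2 = 1/32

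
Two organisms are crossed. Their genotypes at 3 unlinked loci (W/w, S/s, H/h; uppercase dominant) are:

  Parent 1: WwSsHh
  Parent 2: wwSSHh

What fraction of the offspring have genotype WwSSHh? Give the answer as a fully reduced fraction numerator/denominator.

P(WwSSHh) = 1/8

WwSsHh gametes: WSH×1, WSh×1, WsH×1, Wsh×1, wSH×1, wSh×1, wsH×1, wsh×1
wwSSHh gametes: wSH×4, wSh×4
WwSsHh×wwSSHh grid (8·8=64): WwSSHH=4 WwSSHh=8 WwSShh=4 WwSsHH=4 WwSsHh=8 WwSshh=4 wwSSHH=4 wwSSHh=8 wwSShh=4 wwSsHH=4 wwSsHh=8 wwSshh=4
WwSSHh hits 8/64; gcd=8; 8÷8/64÷8 = 1/8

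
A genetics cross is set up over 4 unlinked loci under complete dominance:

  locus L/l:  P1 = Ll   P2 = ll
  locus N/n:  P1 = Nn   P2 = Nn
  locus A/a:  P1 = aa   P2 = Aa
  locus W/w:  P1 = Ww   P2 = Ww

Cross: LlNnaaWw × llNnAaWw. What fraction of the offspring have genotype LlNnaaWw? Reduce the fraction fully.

P(LlNnaaWw) = 1/16

LlNnaaWw gametes: LNaW×2, LNaw×2, LnaW×2, Lnaw×2, lNaW×2, lNaw×2, lnaW×2, lnaw×2
llNnAaWw gametes: lNAW×2, lNAw×2, lNaW×2, lNaw×2, lnAW×2, lnAw×2, lnaW×2, lnaw×2
LlNnaaWw×llNnAaWw grid (16·16=256): LlNNAaWW=4 LlNNAaWw=8 LlNNAaww=4 LlNNaaWW=4 LlNNaaWw=8 LlNNaaww=4 LlNnAaWW=8 LlNnAaWw=16 LlNnAaww=8 LlNnaaWW=8 LlNnaaWw=16 LlNnaaww=8 LlnnAaWW=4 LlnnAaWw=8 LlnnAaww=4 LlnnaaWW=4 LlnnaaWw=8 Llnnaaww=4 llNNAaWW=4 llNNAaWw=8 llNNAaww=4 llNNaaWW=4 llNNaaWw=8 llNNaaww=4 llNnAaWW=8 llNnAaWw=16 llNnAaww=8 llNnaaWW=8 llNnaaWw=16 llNnaaww=8 llnnAaWW=4 llnnAaWw=8 llnnAaww=4 llnnaaWW=4 llnnaaWw=8 llnnaaww=4
LlNnaaWw hits 16/256; gcd=16; 16÷16/256÷16 = 1/16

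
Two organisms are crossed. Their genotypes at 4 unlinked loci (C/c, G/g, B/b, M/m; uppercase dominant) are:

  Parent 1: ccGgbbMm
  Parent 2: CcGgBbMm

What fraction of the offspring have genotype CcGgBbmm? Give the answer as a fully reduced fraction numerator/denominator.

P(CcGgBbmm) = 1/32

ccGgbbMm gametes: cGbM×4, cGbm×4, cgbM×4, cgbm×4
CcGgBbMm gametes: CGBM×1, CGBm×1, CGbM×1, CGbm×1, CgBM×1, CgBm×1, CgbM×1, Cgbm×1, cGBM×1, cGBm×1, cGbM×1, cGbm×1, cgBM×1, cgBm×1, cgbM×1, cgbm×1
ccGgbbMm×CcGgBbMm grid (16·16=256): CcGGBbMM=4 CcGGBbMm=8 CcGGBbmm=4 CcGGbbMM=4 CcGGbbMm=8 CcGGbbmm=4 CcGgBbMM=8 CcGgBbMm=16 CcGgBbmm=8 CcGgbbMM=8 CcGgbbMm=16 CcGgbbmm=8 CcggBbMM=4 CcggBbMm=8 CcggBbmm=4 CcggbbMM=4 CcggbbMm=8 Ccggbbmm=4 ccGGBbMM=4 ccGGBbMm=8 ccGGBbmm=4 ccGGbbMM=4 ccGGbbMm=8 ccGGbbmm=4 ccGgBbMM=8 ccGgBbMm=16 ccGgBbmm=8 ccGgbbMM=8 ccGgbbMm=16 ccGgbbmm=8 ccggBbMM=4 ccggBbMm=8 ccggBbmm=4 ccggbbMM=4 ccggbbMm=8 ccggbbmm=4
CcGgBbmm hits 8/256; gcd=8; 8÷8/256÷8 = 1/32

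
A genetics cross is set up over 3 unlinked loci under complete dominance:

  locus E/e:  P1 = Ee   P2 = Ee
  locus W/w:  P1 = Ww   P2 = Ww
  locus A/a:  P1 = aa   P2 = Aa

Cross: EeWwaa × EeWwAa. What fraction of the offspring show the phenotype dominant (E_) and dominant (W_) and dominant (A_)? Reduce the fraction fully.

P(E_ W_ A_) = 9/32

EeWwaa gametes: EWa×2, Ewa×2, eWa×2, ewa×2
EeWwAa gametes: EWA×1, EWa×1, EwA×1, Ewa×1, eWA×1, eWa×1, ewA×1, ewa×1
EeWwaa×EeWwAa grid (8·8=64): EEWWAa=2 EEWWaa=2 EEWwAa=4 EEWwaa=4 EEwwAa=2 EEwwaa=2 EeWWAa=4 EeWWaa=4 EeWwAa=8 EeWwaa=8 EewwAa=4 Eewwaa=4 eeWWAa=2 eeWWaa=2 eeWwAa=4 eeWwaa=4 eewwAa=2 eewwaa=2
E_ W_ A_ hits 18/64; gcd=2; 18÷2/64÷2 = 9/32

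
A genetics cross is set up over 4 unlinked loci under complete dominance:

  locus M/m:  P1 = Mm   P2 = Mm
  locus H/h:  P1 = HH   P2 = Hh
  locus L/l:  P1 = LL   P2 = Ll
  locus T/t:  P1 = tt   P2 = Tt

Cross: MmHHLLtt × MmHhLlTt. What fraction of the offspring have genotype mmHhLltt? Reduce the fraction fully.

P(mmHhLltt) = 1/32

MmHHLLtt gametes: MHLt×8, mHLt×8
MmHhLlTt gametes: MHLT×1, MHLt×1, MHlT×1, MHlt×1, MhLT×1, MhLt×1, MhlT×1, Mhlt×1, mHLT×1, mHLt×1, mHlT×1, mHlt×1, mhLT×1, mhLt×1, mhlT×1, mhlt×1
MmHHLLtt×MmHhLlTt grid (16·16=256): MMHHLLTt=8 MMHHLLtt=8 MMHHLlTt=8 MMHHLltt=8 MMHhLLTt=8 MMHhLLtt=8 MMHhLlTt=8 MMHhLltt=8 MmHHLLTt=16 MmHHLLtt=16 MmHHLlTt=16 MmHHLltt=16 MmHhLLTt=16 MmHhLLtt=16 MmHhLlTt=16 MmHhLltt=16 mmHHLLTt=8 mmHHLLtt=8 mmHHLlTt=8 mmHHLltt=8 mmHhLLTt=8 mmHhLLtt=8 mmHhLlTt=8 mmHhLltt=8
mmHhLltt hits 8/256; gcd=8; 8÷8/256÷8 = 1/32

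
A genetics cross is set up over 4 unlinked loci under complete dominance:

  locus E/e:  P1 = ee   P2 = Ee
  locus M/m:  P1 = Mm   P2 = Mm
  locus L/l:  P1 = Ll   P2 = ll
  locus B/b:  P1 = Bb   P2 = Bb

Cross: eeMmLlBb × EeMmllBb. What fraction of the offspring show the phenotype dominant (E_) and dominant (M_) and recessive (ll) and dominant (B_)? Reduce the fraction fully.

P(E_ M_ ll B_) = 9/64

eeMmLlBb gametes: eMLB×2, eMLb×2, eMlB×2, eMlb×2, emLB×2, emLb×2, emlB×2, emlb×2
EeMmllBb gametes: EMlB×2, EMlb×2, EmlB×2, Emlb×2, eMlB×2, eMlb×2, emlB×2, emlb×2
eeMmLlBb×EeMmllBb grid (16·16=256): EeMMLlBB=4 EeMMLlBb=8 EeMMLlbb=4 EeMMllBB=4 EeMMllBb=8 EeMMllbb=4 EeMmLlBB=8 EeMmLlBb=16 EeMmLlbb=8 EeMmllBB=8 EeMmllBb=16 EeMmllbb=8 EemmLlBB=4 EemmLlBb=8 EemmLlbb=4 EemmllBB=4 EemmllBb=8 Eemmllbb=4 eeMMLlBB=4 eeMMLlBb=8 eeMMLlbb=4 eeMMllBB=4 eeMMllBb=8 eeMMllbb=4 eeMmLlBB=8 eeMmLlBb=16 eeMmLlbb=8 eeMmllBB=8 eeMmllBb=16 eeMmllbb=8 eemmLlBB=4 eemmLlBb=8 eemmLlbb=4 eemmllBB=4 eemmllBb=8 eemmllbb=4
E_ M_ ll B_ hits 36/256; gcd=4; 36÷4/256÷4 = 9/64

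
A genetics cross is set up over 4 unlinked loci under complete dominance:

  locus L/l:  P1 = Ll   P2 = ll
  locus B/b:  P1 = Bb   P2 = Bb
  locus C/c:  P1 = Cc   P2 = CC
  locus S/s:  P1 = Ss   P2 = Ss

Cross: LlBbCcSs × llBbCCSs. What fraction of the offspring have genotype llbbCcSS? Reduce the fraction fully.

LlBbCcSs gametes: LBCS×1, LBCs×1, LBcS×1, LBcs×1, LbCS×1, LbCs×1, LbcS×1, Lbcs×1, lBCS×1, lBCs×1, lBcS×1, lBcs×1, lbCS×1, lbCs×1, lbcS×1, lbcs×1
llBbCCSs gametes: lBCS×4, lBCs×4, lbCS×4, lbCs×4
LlBbCcSs×llBbCCSs grid (16·16=256): LlBBCCSS=4 LlBBCCSs=8 LlBBCCss=4 LlBBCcSS=4 LlBBCcSs=8 LlBBCcss=4 LlBbCCSS=8 LlBbCCSs=16 LlBbCCss=8 LlBbCcSS=8 LlBbCcSs=16 LlBbCcss=8 LlbbCCSS=4 LlbbCCSs=8 LlbbCCss=4 LlbbCcSS=4 LlbbCcSs=8 LlbbCcss=4 llBBCCSS=4 llBBCCSs=8 llBBCCss=4 llBBCcSS=4 llBBCcSs=8 llBBCcss=4 llBbCCSS=8 llBbCCSs=16 llBbCCss=8 llBbCcSS=8 llBbCcSs=16 llBbCcss=8 llbbCCSS=4 llbbCCSs=8 llbbCCss=4 llbbCcSS=4 llbbCcSs=8 llbbCcss=4
llbbCcSS hits 4/256; gcd=4; 4÷4/256÷4 = 1/64

P(llbbCcSS) = 1/64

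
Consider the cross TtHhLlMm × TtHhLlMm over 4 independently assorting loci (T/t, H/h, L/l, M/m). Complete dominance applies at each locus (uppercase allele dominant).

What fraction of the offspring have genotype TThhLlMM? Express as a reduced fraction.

P(TThhLlMM) = 1/128

TtHhLlMm gametes: THLM×1, THLm×1, THlM×1, THlm×1, ThLM×1, ThLm×1, ThlM×1, Thlm×1, tHLM×1, tHLm×1, tHlM×1, tHlm×1, thLM×1, thLm×1, thlM×1, thlm×1
TtHhLlMm gametes: THLM×1, THLm×1, THlM×1, THlm×1, ThLM×1, ThLm×1, ThlM×1, Thlm×1, tHLM×1, tHLm×1, tHlM×1, tHlm×1, thLM×1, thLm×1, thlM×1, thlm×1
TtHhLlMm×TtHhLlMm grid (16·16=256): TTHHLLMM=1 TTHHLLMm=2 TTHHLLmm=1 TTHHLlMM=2 TTHHLlMm=4 TTHHLlmm=2 TTHHllMM=1 TTHHllMm=2 TTHHllmm=1 TTHhLLMM=2 TTHhLLMm=4 TTHhLLmm=2 TTHhLlMM=4 TTHhLlMm=8 TTHhLlmm=4 TTHhllMM=2 TTHhllMm=4 TTHhllmm=2 TThhLLMM=1 TThhLLMm=2 TThhLLmm=1 TThhLlMM=2 TThhLlMm=4 TThhLlmm=2 TThhllMM=1 TThhllMm=2 TThhllmm=1 TtHHLLMM=2 TtHHLLMm=4 TtHHLLmm=2 TtHHLlMM=4 TtHHLlMm=8 TtHHLlmm=4 TtHHllMM=2 TtHHllMm=4 TtHHllmm=2 TtHhLLMM=4 TtHhLLMm=8 TtHhLLmm=4 TtHhLlMM=8 TtHhLlMm=16 TtHhLlmm=8 TtHhllMM=4 TtHhllMm=8 TtHhllmm=4 TthhLLMM=2 TthhLLMm=4 TthhLLmm=2 TthhLlMM=4 TthhLlMm=8 TthhLlmm=4 TthhllMM=2 TthhllMm=4 Tthhllmm=2 ttHHLLMM=1 ttHHLLMm=2 ttHHLLmm=1 ttHHLlMM=2 ttHHLlMm=4 ttHHLlmm=2 ttHHllMM=1 ttHHllMm=2 ttHHllmm=1 ttHhLLMM=2 ttHhLLMm=4 ttHhLLmm=2 ttHhLlMM=4 ttHhLlMm=8 ttHhLlmm=4 ttHhllMM=2 ttHhllMm=4 ttHhllmm=2 tthhLLMM=1 tthhLLMm=2 tthhLLmm=1 tthhLlMM=2 tthhLlMm=4 tthhLlmm=2 tthhllMM=1 tthhllMm=2 tthhllmm=1
TThhLlMM hits 2/256; gcd=2; 2÷2/256÷2 = 1/128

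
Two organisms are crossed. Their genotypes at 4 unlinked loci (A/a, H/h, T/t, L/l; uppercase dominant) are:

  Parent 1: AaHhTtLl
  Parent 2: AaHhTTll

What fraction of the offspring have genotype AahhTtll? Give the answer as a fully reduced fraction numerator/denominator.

AaHhTtLl gametes: AHTL×1, AHTl×1, AHtL×1, AHtl×1, AhTL×1, AhTl×1, AhtL×1, Ahtl×1, aHTL×1, aHTl×1, aHtL×1, aHtl×1, ahTL×1, ahTl×1, ahtL×1, ahtl×1
AaHhTTll gametes: AHTl×4, AhTl×4, aHTl×4, ahTl×4
AaHhTtLl×AaHhTTll grid (16·16=256): AAHHTTLl=4 AAHHTTll=4 AAHHTtLl=4 AAHHTtll=4 AAHhTTLl=8 AAHhTTll=8 AAHhTtLl=8 AAHhTtll=8 AAhhTTLl=4 AAhhTTll=4 AAhhTtLl=4 AAhhTtll=4 AaHHTTLl=8 AaHHTTll=8 AaHHTtLl=8 AaHHTtll=8 AaHhTTLl=16 AaHhTTll=16 AaHhTtLl=16 AaHhTtll=16 AahhTTLl=8 AahhTTll=8 AahhTtLl=8 AahhTtll=8 aaHHTTLl=4 aaHHTTll=4 aaHHTtLl=4 aaHHTtll=4 aaHhTTLl=8 aaHhTTll=8 aaHhTtLl=8 aaHhTtll=8 aahhTTLl=4 aahhTTll=4 aahhTtLl=4 aahhTtll=4
AahhTtll hits 8/256; gcd=8; 8÷8/256÷8 = 1/32

P(AahhTtll) = 1/32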